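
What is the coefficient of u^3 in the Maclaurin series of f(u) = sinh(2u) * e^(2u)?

16/3

Expand each factor separately, then convolve coefficients.
f(0) = 0
f′(0) = 2
f′′(0) = 8
f′′′(0) = 32
So c_3 = f′′′(0)/3! = 16/3.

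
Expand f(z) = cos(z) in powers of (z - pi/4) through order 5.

-sqrt(2)*(z - pi/4)^5/240 + sqrt(2)*(z - pi/4)^4/48 + sqrt(2)*(z - pi/4)^3/12 - sqrt(2)*(z - pi/4)^2/4 - sqrt(2)*(z - pi/4)/2 + sqrt(2)/2

[(z - pi/4)^0] = sqrt(2)/2;  [(z - pi/4)^1] = -sqrt(2)/2;  [(z - pi/4)^2] = -sqrt(2)/4;  [(z - pi/4)^3] = sqrt(2)/12;  [(z - pi/4)^4] = sqrt(2)/48;  [(z - pi/4)^5] = -sqrt(2)/240.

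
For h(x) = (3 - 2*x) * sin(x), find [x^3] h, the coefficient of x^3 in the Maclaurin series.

Multiply each power in the prefactor through the base expansion.
h(0) = 0
h′(0) = 3
h′′(0) = -4
h′′′(0) = -3

-1/2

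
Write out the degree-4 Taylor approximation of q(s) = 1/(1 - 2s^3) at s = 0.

2*s^3 + 1

q(0) = 1
q′(0) = 0
q′′(0) = 0
q′′′(0) = 12
q^(4)(0) = 0
The Taylor polynomial is Σ q^(k)(0)/k! · s^k.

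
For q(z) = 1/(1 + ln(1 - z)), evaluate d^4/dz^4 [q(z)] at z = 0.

88

Plug the Maclaurin series of the inner function into that of the outer and collect terms.
The coefficient of z^4 in the expansion is 11/3, so q^(4)(0) = 4! * (11/3) = 88.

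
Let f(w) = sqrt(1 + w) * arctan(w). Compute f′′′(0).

Write out both Maclaurin series and multiply, keeping only the needed powers.
The coefficient of w^3 in the expansion is -11/24, so f′′′(0) = 3! * (-11/24) = -11/4.

-11/4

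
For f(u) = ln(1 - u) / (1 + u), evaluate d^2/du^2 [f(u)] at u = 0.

Multiply the two series term by term and collect like powers.
From the series, [u^2] f = 1/2; multiply by 2! = 2 to get 1.

1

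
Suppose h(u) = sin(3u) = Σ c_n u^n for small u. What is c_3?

-9/2

h(0) = 0
h′(0) = 3
h′′(0) = 0
h′′′(0) = -27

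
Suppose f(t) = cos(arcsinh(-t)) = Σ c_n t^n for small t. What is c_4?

Compose series: expand the inner function first, then feed it into the outer expansion.
f(0) = 1
f′(0) = 0
f′′(0) = -1
f′′′(0) = 0
f^(4)(0) = 5
The Taylor polynomial is Σ f^(k)(0)/k! · t^k.

5/24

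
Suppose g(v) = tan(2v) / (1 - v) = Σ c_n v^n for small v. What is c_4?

Write out both Maclaurin series and multiply, keeping only the needed powers.
g(0) = 0
g′(0) = 2
g′′(0) = 4
g′′′(0) = 28
g^(4)(0) = 112
So c_4 = g^(4)(0)/4! = 14/3.

14/3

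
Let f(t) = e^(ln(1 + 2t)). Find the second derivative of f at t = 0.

0

Let u equal the inner series; expand the outer function in u and truncate.
From the series, [t^2] f = 0; multiply by 2! = 2 to get 0.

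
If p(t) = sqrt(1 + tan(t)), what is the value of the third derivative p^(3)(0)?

11/8

Let u equal the inner series; expand the outer function in u and truncate.
The coefficient of t^3 in the expansion is 11/48, so p′′′(0) = 3! * (11/48) = 11/8.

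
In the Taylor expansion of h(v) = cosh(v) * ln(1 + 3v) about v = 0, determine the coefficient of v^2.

-9/2

Take the Cauchy product of the two expansions.
h(0) = 0
h′(0) = 3
h′′(0) = -9
So c_2 = h′′(0)/2! = -9/2.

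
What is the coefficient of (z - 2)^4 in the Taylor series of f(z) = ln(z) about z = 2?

Apply the Taylor formula c_k = f^(k)(a)/k!.
f(2) = ln(2)
f′(2) = 1/2
f′′(2) = -1/4
f′′′(2) = 1/4
f^(4)(2) = -3/8
So c_4 = f^(4)(2)/4! = -1/64.

-1/64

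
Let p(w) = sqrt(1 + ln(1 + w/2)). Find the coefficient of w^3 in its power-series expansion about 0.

17/384

Compose series: expand the inner function first, then feed it into the outer expansion.
p(0) = 1
p′(0) = 1/4
p′′(0) = -3/16
p′′′(0) = 17/64
Dividing each by k! gives the coefficients c_0, ..., c_3.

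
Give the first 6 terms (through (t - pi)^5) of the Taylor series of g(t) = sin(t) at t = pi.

-(t - pi)^5/120 + (t - pi)^3/6 - (t - pi)

g(pi) = 0
g′(pi) = -1
g′′(pi) = 0
g′′′(pi) = 1
g^(4)(pi) = 0
g^(5)(pi) = -1
The Taylor polynomial is Σ g^(k)(pi)/k! · (t - pi)^k.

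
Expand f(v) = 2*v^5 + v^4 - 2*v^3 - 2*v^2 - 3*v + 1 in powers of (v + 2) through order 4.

Compute the successive derivatives at the expansion point and divide by k!.
[(v + 2)^0] = -33;  [(v + 2)^1] = 109;  [(v + 2)^2] = -126;  [(v + 2)^3] = 70;  [(v + 2)^4] = -19.

-19*(v + 2)^4 + 70*(v + 2)^3 - 126*(v + 2)^2 + 109*(v + 2) - 33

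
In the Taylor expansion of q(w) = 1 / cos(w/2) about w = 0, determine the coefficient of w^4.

5/384

Write the quotient as an unknown series and match coefficients against numerator = denominator · series.
[w^0] = 1;  [w^1] = 0;  [w^2] = 1/8;  [w^3] = 0;  [w^4] = 5/384.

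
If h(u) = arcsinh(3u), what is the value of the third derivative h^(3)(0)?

Apply the Taylor formula c_k = f^(k)(a)/k!.
From the series, [u^3] h = -9/2; multiply by 3! = 6 to get -27.

-27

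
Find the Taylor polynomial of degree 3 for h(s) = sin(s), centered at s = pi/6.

-sqrt(3)*(s - pi/6)^3/12 - (s - pi/6)^2/4 + sqrt(3)*(s - pi/6)/2 + 1/2

Apply the Taylor formula c_k = f^(k)(a)/k!.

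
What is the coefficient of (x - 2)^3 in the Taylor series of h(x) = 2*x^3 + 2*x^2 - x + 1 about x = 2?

2

[(x - 2)^0] = 23;  [(x - 2)^1] = 31;  [(x - 2)^2] = 14;  [(x - 2)^3] = 2.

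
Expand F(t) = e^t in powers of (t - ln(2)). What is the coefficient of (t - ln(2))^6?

1/360

Use the known series and substitute for the argument.
So c_6 = F^(6)(ln(2))/6! = 1/360.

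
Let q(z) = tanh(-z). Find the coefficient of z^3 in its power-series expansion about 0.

Apply the Taylor formula c_k = f^(k)(a)/k!.
q(0) = 0
q′(0) = -1
q′′(0) = 0
q′′′(0) = 2
Dividing each by k! gives the coefficients c_0, ..., c_3.

1/3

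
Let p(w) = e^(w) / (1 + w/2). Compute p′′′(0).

1/4

Expand each factor separately, then convolve coefficients.
The coefficient of w^3 in the expansion is 1/24, so p′′′(0) = 3! * (1/24) = 1/4.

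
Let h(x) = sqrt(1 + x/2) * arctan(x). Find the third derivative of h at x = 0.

Write out both Maclaurin series and multiply, keeping only the needed powers.
The coefficient of x^3 in the expansion is -35/96, so h′′′(0) = 3! * (-35/96) = -35/16.

-35/16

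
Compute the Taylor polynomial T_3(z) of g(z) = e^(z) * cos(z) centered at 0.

Multiply the two series term by term and collect like powers.

-z^3/3 + z + 1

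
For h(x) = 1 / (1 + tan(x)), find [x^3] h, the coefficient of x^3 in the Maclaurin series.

Write 1/(1+u) = 1 - u + u^2 - u^3 + ... and substitute the series for u.
So c_3 = h′′′(0)/3! = -4/3.

-4/3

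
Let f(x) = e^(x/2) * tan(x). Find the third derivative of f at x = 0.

Expand each factor separately, then convolve coefficients.
The coefficient of x^3 in the expansion is 11/24, so f′′′(0) = 3! * (11/24) = 11/4.

11/4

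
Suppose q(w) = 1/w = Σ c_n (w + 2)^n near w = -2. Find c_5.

-1/64

q(-2) = -1/2
q′(-2) = -1/4
q′′(-2) = -1/4
q′′′(-2) = -3/8
q^(4)(-2) = -3/4
q^(5)(-2) = -15/8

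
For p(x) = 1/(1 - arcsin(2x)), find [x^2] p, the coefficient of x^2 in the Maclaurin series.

Compose series: expand the inner function first, then feed it into the outer expansion.
p(0) = 1
p′(0) = 2
p′′(0) = 8
Then c_k = p^(k)(0)/k! gives each Taylor coefficient.

4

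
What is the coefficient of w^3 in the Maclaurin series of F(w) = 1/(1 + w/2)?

c_3 = F′′′(0)/3! = -1/8.

-1/8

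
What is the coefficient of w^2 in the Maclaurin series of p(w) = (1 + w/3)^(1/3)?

p(0) = 1
p′(0) = 1/9
p′′(0) = -2/81

-1/81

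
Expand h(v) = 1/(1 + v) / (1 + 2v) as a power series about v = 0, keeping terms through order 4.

31*v^4 - 15*v^3 + 7*v^2 - 3*v + 1

Expand each factor separately, then convolve coefficients.
h(0) = 1
h′(0) = -3
h′′(0) = 14
h′′′(0) = -90
h^(4)(0) = 744
Dividing each by k! gives the coefficients c_0, ..., c_4.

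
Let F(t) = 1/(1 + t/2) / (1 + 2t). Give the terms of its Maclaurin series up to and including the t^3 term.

Expand each factor separately, then convolve coefficients.

-85*t^3/8 + 21*t^2/4 - 5*t/2 + 1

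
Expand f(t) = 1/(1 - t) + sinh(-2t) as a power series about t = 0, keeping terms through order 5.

Combine the two series term by term.
f(0) = 1
f′(0) = -1
f′′(0) = 2
f′′′(0) = -2
f^(4)(0) = 24
f^(5)(0) = 88
Then c_k = f^(k)(0)/k! gives each Taylor coefficient.

11*t^5/15 + t^4 - t^3/3 + t^2 - t + 1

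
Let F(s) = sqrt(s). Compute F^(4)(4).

-15/2048

Apply the Taylor formula c_k = f^(k)(a)/k!.
The coefficient of (s - 4)^4 in the expansion is -5/16384, so F^(4)(4) = 4! * (-5/16384) = -15/2048.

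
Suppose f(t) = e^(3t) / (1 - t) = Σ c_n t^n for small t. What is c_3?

Expand each factor separately, then convolve coefficients.
[t^0] = 1;  [t^1] = 4;  [t^2] = 17/2;  [t^3] = 13.

13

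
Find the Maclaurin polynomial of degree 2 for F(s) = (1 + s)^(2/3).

-s^2/9 + 2*s/3 + 1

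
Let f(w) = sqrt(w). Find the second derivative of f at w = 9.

-1/108

Differentiate repeatedly and evaluate at the center.
From the series, [(w - 9)^2] f = -1/216; multiply by 2! = 2 to get -1/108.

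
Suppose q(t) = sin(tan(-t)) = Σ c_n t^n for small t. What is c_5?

1/40

Compose series: expand the inner function first, then feed it into the outer expansion.
q(0) = 0
q′(0) = -1
q′′(0) = 0
q′′′(0) = -1
q^(4)(0) = 0
q^(5)(0) = 3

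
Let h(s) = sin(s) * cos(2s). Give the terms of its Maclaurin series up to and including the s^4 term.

Write out both Maclaurin series and multiply, keeping only the needed powers.

-13*s^3/6 + s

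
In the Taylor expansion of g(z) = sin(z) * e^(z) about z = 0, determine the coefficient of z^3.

Write out both Maclaurin series and multiply, keeping only the needed powers.
g(0) = 0
g′(0) = 1
g′′(0) = 2
g′′′(0) = 2

1/3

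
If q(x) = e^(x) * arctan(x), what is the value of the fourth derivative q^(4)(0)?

Write out both Maclaurin series and multiply, keeping only the needed powers.
The coefficient of x^4 in the expansion is -1/6, so q^(4)(0) = 4! * (-1/6) = -4.

-4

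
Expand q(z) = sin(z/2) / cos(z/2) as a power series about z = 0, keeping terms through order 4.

z^3/24 + z/2

Divide the numerator series by the denominator series (power-series long division).
q(0) = 0
q′(0) = 1/2
q′′(0) = 0
q′′′(0) = 1/4
q^(4)(0) = 0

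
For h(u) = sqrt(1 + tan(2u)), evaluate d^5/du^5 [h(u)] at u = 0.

601

Let u equal the inner series; expand the outer function in u and truncate.
From the series, [u^5] h = 601/120; multiply by 5! = 120 to get 601.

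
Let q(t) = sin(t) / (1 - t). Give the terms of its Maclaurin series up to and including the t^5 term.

101*t^5/120 + 5*t^4/6 + 5*t^3/6 + t^2 + t

Multiply the numerator's expansion by the denominator's geometric series.
[t^0] = 0;  [t^1] = 1;  [t^2] = 1;  [t^3] = 5/6;  [t^4] = 5/6;  [t^5] = 101/120.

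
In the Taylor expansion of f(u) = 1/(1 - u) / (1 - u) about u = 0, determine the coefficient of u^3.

Multiply the two series term by term and collect like powers.
f(0) = 1
f′(0) = 2
f′′(0) = 6
f′′′(0) = 24
So c_3 = f′′′(0)/3! = 4.

4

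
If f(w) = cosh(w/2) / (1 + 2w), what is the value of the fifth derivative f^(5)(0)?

Write out both Maclaurin series and multiply, keeping only the needed powers.
From the series, [w^5] f = -6337/192; multiply by 5! = 120 to get -31685/8.

-31685/8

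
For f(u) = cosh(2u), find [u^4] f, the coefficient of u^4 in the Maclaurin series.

c_4 = f^(4)(0)/4! = 2/3.

2/3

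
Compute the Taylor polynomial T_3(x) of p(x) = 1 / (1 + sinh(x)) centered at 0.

Use the geometric series for the reciprocal, then substitute.
p(0) = 1
p′(0) = -1
p′′(0) = 2
p′′′(0) = -7

-7*x^3/6 + x^2 - x + 1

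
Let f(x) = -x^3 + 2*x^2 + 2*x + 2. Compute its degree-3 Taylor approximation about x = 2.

-(x - 2)^3 - 4*(x - 2)^2 - 2*(x - 2) + 6

Differentiate repeatedly and evaluate at the center.
[(x - 2)^0] = 6;  [(x - 2)^1] = -2;  [(x - 2)^2] = -4;  [(x - 2)^3] = -1.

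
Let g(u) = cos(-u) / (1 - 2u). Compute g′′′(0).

Multiply the two series term by term and collect like powers.
The coefficient of u^3 in the expansion is 7, so g′′′(0) = 3! * (7) = 42.

42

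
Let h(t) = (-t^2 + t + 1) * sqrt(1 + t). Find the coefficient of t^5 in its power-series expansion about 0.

-19/256

Shift and add copies of the series according to the polynomial's terms.
h(0) = 1
h′(0) = 3/2
h′′(0) = -5/4
h′′′(0) = -27/8
h^(4)(0) = 57/16
h^(5)(0) = -285/32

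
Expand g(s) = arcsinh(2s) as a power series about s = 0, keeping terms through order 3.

Differentiate repeatedly and evaluate at the center.
[s^0] = 0;  [s^1] = 2;  [s^2] = 0;  [s^3] = -4/3.

-4*s^3/3 + 2*s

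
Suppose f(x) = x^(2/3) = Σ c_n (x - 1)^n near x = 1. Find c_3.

f(1) = 1
f′(1) = 2/3
f′′(1) = -2/9
f′′′(1) = 8/27
So c_3 = f′′′(1)/3! = 4/81.

4/81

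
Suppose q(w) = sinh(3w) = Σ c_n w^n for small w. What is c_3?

9/2

[w^0] = 0;  [w^1] = 3;  [w^2] = 0;  [w^3] = 9/2.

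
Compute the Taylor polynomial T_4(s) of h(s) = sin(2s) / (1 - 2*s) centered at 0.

Use 1/(1 - r) = Σ r^k on the denominator, then take the Cauchy product.
h(0) = 0
h′(0) = 2
h′′(0) = 8
h′′′(0) = 40
h^(4)(0) = 320

40*s^4/3 + 20*s^3/3 + 4*s^2 + 2*s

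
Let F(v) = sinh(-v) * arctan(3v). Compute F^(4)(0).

204

Take the Cauchy product of the two expansions.
From the series, [v^4] F = 17/2; multiply by 4! = 24 to get 204.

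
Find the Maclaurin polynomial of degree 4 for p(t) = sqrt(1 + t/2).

-5*t^4/2048 + t^3/128 - t^2/32 + t/4 + 1

p(0) = 1
p′(0) = 1/4
p′′(0) = -1/16
p′′′(0) = 3/64
p^(4)(0) = -15/256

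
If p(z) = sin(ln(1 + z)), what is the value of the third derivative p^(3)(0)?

1

Compose series: expand the inner function first, then feed it into the outer expansion.
From the series, [z^3] p = 1/6; multiply by 3! = 6 to get 1.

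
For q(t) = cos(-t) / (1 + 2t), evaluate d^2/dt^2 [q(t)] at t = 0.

7

Take the Cauchy product of the two expansions.
The coefficient of t^2 in the expansion is 7/2, so q′′(0) = 2! * (7/2) = 7.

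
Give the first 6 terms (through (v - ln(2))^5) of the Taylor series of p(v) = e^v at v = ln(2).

Differentiate repeatedly and evaluate at the center.
p(ln(2)) = 2
p′(ln(2)) = 2
p′′(ln(2)) = 2
p′′′(ln(2)) = 2
p^(4)(ln(2)) = 2
p^(5)(ln(2)) = 2
The Taylor polynomial is Σ p^(k)(ln(2))/k! · (v - ln(2))^k.

(v - ln(2))^5/60 + (v - ln(2))^4/12 + (v - ln(2))^3/3 + (v - ln(2))^2 + 2*(v - ln(2)) + 2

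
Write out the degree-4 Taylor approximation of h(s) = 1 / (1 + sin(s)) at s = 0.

2*s^4/3 - 5*s^3/6 + s^2 - s + 1

Expand as Σ (-1)^k u^k with u equal to the inner function's series.
[s^0] = 1;  [s^1] = -1;  [s^2] = 1;  [s^3] = -5/6;  [s^4] = 2/3.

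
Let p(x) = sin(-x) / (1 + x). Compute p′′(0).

2

Expand each factor separately, then convolve coefficients.
The coefficient of x^2 in the expansion is 1, so p′′(0) = 2! * (1) = 2.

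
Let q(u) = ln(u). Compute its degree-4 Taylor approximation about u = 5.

-(u - 5)^4/2500 + (u - 5)^3/375 - (u - 5)^2/50 + (u - 5)/5 + ln(5)

Differentiate repeatedly and evaluate at the center.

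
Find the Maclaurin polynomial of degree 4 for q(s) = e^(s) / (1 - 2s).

Write out both Maclaurin series and multiply, keeping only the needed powers.
q(0) = 1
q′(0) = 3
q′′(0) = 13
q′′′(0) = 79
q^(4)(0) = 633

211*s^4/8 + 79*s^3/6 + 13*s^2/2 + 3*s + 1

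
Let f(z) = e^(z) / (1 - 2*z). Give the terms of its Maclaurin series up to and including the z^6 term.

75973*z^6/720 + 6331*z^5/120 + 211*z^4/8 + 79*z^3/6 + 13*z^2/2 + 3*z + 1

Expand 1/(denominator) as a geometric series and multiply by the numerator's series.
f(0) = 1
f′(0) = 3
f′′(0) = 13
f′′′(0) = 79
f^(4)(0) = 633
f^(5)(0) = 6331
f^(6)(0) = 75973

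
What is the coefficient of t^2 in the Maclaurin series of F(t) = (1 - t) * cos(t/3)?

Shift and add copies of the series according to the polynomial's terms.

-1/18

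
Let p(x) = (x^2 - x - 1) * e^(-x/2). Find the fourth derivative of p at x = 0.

Shift and add copies of the series according to the polynomial's terms.
From the series, [x^4] p = 55/384; multiply by 4! = 24 to get 55/16.

55/16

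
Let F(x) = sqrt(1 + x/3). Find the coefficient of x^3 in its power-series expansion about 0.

Use the known series and substitute for the argument.
[x^0] = 1;  [x^1] = 1/6;  [x^2] = -1/72;  [x^3] = 1/432.

1/432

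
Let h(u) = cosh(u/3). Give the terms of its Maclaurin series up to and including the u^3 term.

u^2/18 + 1

h(0) = 1
h′(0) = 0
h′′(0) = 1/9
h′′′(0) = 0
Then c_k = h^(k)(0)/k! gives each Taylor coefficient.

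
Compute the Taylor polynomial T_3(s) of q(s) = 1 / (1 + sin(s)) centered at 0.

-5*s^3/6 + s^2 - s + 1

Expand as Σ (-1)^k u^k with u equal to the inner function's series.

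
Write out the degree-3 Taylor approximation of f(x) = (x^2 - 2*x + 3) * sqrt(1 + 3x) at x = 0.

141*x^3/16 - 43*x^2/8 + 5*x/2 + 3

Distribute the polynomial across the series and collect like powers.
f(0) = 3
f′(0) = 5/2
f′′(0) = -43/4
f′′′(0) = 423/8
Then c_k = f^(k)(0)/k! gives each Taylor coefficient.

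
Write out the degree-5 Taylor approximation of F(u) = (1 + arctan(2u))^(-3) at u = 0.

-1856*u^5/5 + 176*u^4 - 72*u^3 + 24*u^2 - 6*u + 1

Compose series: expand the inner function first, then feed it into the outer expansion.
[u^0] = 1;  [u^1] = -6;  [u^2] = 24;  [u^3] = -72;  [u^4] = 176;  [u^5] = -1856/5.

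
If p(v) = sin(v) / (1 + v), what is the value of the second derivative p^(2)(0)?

-2

Multiply the two series term by term and collect like powers.
From the series, [v^2] p = -1; multiply by 2! = 2 to get -2.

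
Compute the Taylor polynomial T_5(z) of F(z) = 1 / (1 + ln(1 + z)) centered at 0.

-347*z^5/60 + 11*z^4/3 - 7*z^3/3 + 3*z^2/2 - z + 1

Use the geometric series for the reciprocal, then substitute.
[z^0] = 1;  [z^1] = -1;  [z^2] = 3/2;  [z^3] = -7/3;  [z^4] = 11/3;  [z^5] = -347/60.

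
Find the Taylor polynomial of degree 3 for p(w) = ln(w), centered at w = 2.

(w - 2)^3/24 - (w - 2)^2/8 + (w - 2)/2 + ln(2)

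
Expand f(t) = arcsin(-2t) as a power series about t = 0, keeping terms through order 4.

f(0) = 0
f′(0) = -2
f′′(0) = 0
f′′′(0) = -8
f^(4)(0) = 0

-4*t^3/3 - 2*t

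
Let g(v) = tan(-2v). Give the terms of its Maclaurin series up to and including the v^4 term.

-8*v^3/3 - 2*v

g(0) = 0
g′(0) = -2
g′′(0) = 0
g′′′(0) = -16
g^(4)(0) = 0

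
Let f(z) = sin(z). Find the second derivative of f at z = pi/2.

-1

From the series, [(z - pi/2)^2] f = -1/2; multiply by 2! = 2 to get -1.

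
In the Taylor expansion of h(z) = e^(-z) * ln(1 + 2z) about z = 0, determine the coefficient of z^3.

17/3

Take the Cauchy product of the two expansions.
h(0) = 0
h′(0) = 2
h′′(0) = -8
h′′′(0) = 34
Then c_k = h^(k)(0)/k! gives each Taylor coefficient.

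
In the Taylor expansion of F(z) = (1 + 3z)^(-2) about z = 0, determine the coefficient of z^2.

Apply the Taylor formula c_k = f^(k)(a)/k!.
[z^0] = 1;  [z^1] = -6;  [z^2] = 27.

27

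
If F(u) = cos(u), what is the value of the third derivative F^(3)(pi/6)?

1/2

The coefficient of (u - pi/6)^3 in the expansion is 1/12, so F′′′(pi/6) = 3! * (1/12) = 1/2.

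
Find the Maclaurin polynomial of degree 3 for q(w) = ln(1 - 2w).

Apply the Taylor formula c_k = f^(k)(a)/k!.
q(0) = 0
q′(0) = -2
q′′(0) = -4
q′′′(0) = -16

-8*w^3/3 - 2*w^2 - 2*w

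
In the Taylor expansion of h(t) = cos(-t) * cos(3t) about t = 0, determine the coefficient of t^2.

-5

Expand each factor separately, then convolve coefficients.
h(0) = 1
h′(0) = 0
h′′(0) = -10
So c_2 = h′′(0)/2! = -5.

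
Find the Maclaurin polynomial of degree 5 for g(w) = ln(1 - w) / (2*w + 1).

Use 1/(1 - r) = Σ r^k on the denominator, then take the Cauchy product.
g(0) = 0
g′(0) = -1
g′′(0) = 3
g′′′(0) = -20
g^(4)(0) = 154
g^(5)(0) = -1564

-391*w^5/30 + 77*w^4/12 - 10*w^3/3 + 3*w^2/2 - w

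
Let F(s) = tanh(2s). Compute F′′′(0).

From the series, [s^3] F = -8/3; multiply by 3! = 6 to get -16.

-16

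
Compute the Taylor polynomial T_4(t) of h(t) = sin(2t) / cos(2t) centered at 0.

Write the quotient as an unknown series and match coefficients against numerator = denominator · series.
h(0) = 0
h′(0) = 2
h′′(0) = 0
h′′′(0) = 16
h^(4)(0) = 0
The Taylor polynomial is Σ h^(k)(0)/k! · t^k.

8*t^3/3 + 2*t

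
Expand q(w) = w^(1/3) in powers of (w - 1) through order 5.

22*(w - 1)^5/729 - 10*(w - 1)^4/243 + 5*(w - 1)^3/81 - (w - 1)^2/9 + (w - 1)/3 + 1

[(w - 1)^0] = 1;  [(w - 1)^1] = 1/3;  [(w - 1)^2] = -1/9;  [(w - 1)^3] = 5/81;  [(w - 1)^4] = -10/243;  [(w - 1)^5] = 22/729.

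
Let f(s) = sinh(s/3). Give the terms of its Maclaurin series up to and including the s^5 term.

s^5/29160 + s^3/162 + s/3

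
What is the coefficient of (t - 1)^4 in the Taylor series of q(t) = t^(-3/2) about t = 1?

c_4 = q^(4)(1)/4! = 315/128.

315/128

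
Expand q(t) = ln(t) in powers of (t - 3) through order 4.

-(t - 3)^4/324 + (t - 3)^3/81 - (t - 3)^2/18 + (t - 3)/3 + ln(3)

[(t - 3)^0] = ln(3);  [(t - 3)^1] = 1/3;  [(t - 3)^2] = -1/18;  [(t - 3)^3] = 1/81;  [(t - 3)^4] = -1/324.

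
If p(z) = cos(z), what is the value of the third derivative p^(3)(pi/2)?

Apply the Taylor formula c_k = f^(k)(a)/k!.
The coefficient of (z - pi/2)^3 in the expansion is 1/6, so p′′′(pi/2) = 3! * (1/6) = 1.

1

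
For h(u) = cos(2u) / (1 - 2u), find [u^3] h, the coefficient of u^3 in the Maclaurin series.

4

Write out both Maclaurin series and multiply, keeping only the needed powers.
[u^0] = 1;  [u^1] = 2;  [u^2] = 2;  [u^3] = 4.
So c_3 = h′′′(0)/3! = 4.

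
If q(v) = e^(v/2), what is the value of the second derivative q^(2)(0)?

From the series, [v^2] q = 1/8; multiply by 2! = 2 to get 1/4.

1/4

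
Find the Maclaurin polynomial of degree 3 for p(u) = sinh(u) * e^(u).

2*u^3/3 + u^2 + u

Take the Cauchy product of the two expansions.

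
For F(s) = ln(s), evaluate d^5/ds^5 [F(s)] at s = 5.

The coefficient of (s - 5)^5 in the expansion is 1/15625, so F^(5)(5) = 5! * (1/15625) = 24/3125.

24/3125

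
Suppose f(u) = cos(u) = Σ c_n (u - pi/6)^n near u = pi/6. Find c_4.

f(pi/6) = sqrt(3)/2
f′(pi/6) = -1/2
f′′(pi/6) = -sqrt(3)/2
f′′′(pi/6) = 1/2
f^(4)(pi/6) = sqrt(3)/2
Dividing each by k! gives the coefficients c_0, ..., c_4.

sqrt(3)/48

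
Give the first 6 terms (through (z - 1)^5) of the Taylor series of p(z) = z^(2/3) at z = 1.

Compute the successive derivatives at the expansion point and divide by k!.

14*(z - 1)^5/729 - 7*(z - 1)^4/243 + 4*(z - 1)^3/81 - (z - 1)^2/9 + 2*(z - 1)/3 + 1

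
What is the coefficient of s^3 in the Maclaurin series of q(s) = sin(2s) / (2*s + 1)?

Expand 1/(denominator) as a geometric series and multiply by the numerator's series.
[s^0] = 0;  [s^1] = 2;  [s^2] = -4;  [s^3] = 20/3.
So c_3 = q′′′(0)/3! = 20/3.

20/3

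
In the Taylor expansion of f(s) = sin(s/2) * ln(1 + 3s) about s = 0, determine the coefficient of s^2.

3/2

Write out both Maclaurin series and multiply, keeping only the needed powers.
f(0) = 0
f′(0) = 0
f′′(0) = 3
The Taylor polynomial is Σ f^(k)(0)/k! · s^k.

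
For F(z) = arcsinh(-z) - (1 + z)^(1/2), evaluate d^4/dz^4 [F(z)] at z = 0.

Add the two expansions coefficient-wise.
The coefficient of z^4 in the expansion is 5/128, so F^(4)(0) = 4! * (5/128) = 15/16.

15/16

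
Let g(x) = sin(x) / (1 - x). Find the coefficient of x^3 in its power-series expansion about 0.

5/6

Write out both Maclaurin series and multiply, keeping only the needed powers.
g(0) = 0
g′(0) = 1
g′′(0) = 2
g′′′(0) = 5
So c_3 = g′′′(0)/3! = 5/6.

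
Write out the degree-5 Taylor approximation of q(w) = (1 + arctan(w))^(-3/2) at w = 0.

Let u equal the inner series; expand the outer function in u and truncate.
q(0) = 1
q′(0) = -3/2
q′′(0) = 15/4
q′′′(0) = -81/8
q^(4)(0) = 465/16
q^(5)(0) = -3147/32
Dividing each by k! gives the coefficients c_0, ..., c_5.

-1049*w^5/1280 + 155*w^4/128 - 27*w^3/16 + 15*w^2/8 - 3*w/2 + 1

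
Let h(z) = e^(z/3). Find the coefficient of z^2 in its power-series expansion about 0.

1/18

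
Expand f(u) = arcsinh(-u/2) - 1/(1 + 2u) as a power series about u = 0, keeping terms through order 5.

Expand each term separately and add.
f(0) = -1
f′(0) = 3/2
f′′(0) = -8
f′′′(0) = 385/8
f^(4)(0) = -384
f^(5)(0) = 122871/32
Then c_k = f^(k)(0)/k! gives each Taylor coefficient.

40957*u^5/1280 - 16*u^4 + 385*u^3/48 - 4*u^2 + 3*u/2 - 1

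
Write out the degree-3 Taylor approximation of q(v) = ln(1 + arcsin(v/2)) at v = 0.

Let u equal the inner series; expand the outer function in u and truncate.
q(0) = 0
q′(0) = 1/2
q′′(0) = -1/4
q′′′(0) = 3/8
Dividing each by k! gives the coefficients c_0, ..., c_3.

v^3/16 - v^2/8 + v/2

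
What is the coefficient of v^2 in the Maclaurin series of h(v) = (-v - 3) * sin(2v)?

Multiply each power in the prefactor through the base expansion.
h(0) = 0
h′(0) = -6
h′′(0) = -4
The Taylor polynomial is Σ h^(k)(0)/k! · v^k.

-2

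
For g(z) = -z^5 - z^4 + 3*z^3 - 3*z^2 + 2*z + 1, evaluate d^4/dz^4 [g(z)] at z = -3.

The coefficient of (z + 3)^4 in the expansion is 14, so g^(4)(-3) = 4! * (14) = 336.

336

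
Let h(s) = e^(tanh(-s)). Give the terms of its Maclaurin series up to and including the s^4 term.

-7*s^4/24 + s^3/6 + s^2/2 - s + 1

Compose series: expand the inner function first, then feed it into the outer expansion.
[s^0] = 1;  [s^1] = -1;  [s^2] = 1/2;  [s^3] = 1/6;  [s^4] = -7/24.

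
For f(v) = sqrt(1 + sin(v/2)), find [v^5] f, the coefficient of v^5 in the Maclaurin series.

Substitute the inner expansion into the outer series and collect powers.
f(0) = 1
f′(0) = 1/4
f′′(0) = -1/16
f′′′(0) = -1/64
f^(4)(0) = 1/256
f^(5)(0) = 1/1024

1/122880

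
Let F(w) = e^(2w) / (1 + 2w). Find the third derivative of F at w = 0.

Expand each factor separately, then convolve coefficients.
The coefficient of w^3 in the expansion is -8/3, so F′′′(0) = 3! * (-8/3) = -16.

-16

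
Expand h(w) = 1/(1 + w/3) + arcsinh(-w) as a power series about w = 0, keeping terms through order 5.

Expand each term separately and add.
h(0) = 1
h′(0) = -4/3
h′′(0) = 2/9
h′′′(0) = 7/9
h^(4)(0) = 8/27
h^(5)(0) = -769/81
Then c_k = h^(k)(0)/k! gives each Taylor coefficient.

-769*w^5/9720 + w^4/81 + 7*w^3/54 + w^2/9 - 4*w/3 + 1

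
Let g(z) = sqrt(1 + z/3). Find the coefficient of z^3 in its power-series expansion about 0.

1/432

g(0) = 1
g′(0) = 1/6
g′′(0) = -1/36
g′′′(0) = 1/72
So c_3 = g′′′(0)/3! = 1/432.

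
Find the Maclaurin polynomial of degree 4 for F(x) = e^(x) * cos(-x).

Take the Cauchy product of the two expansions.
F(0) = 1
F′(0) = 1
F′′(0) = 0
F′′′(0) = -2
F^(4)(0) = -4

-x^4/6 - x^3/3 + x + 1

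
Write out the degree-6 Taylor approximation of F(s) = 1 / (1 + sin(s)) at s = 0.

Write 1/(1+u) = 1 - u + u^2 - u^3 + ... and substitute the series for u.

17*s^6/45 - 61*s^5/120 + 2*s^4/3 - 5*s^3/6 + s^2 - s + 1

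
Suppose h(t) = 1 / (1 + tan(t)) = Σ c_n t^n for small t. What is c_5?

Expand as Σ (-1)^k u^k with u equal to the inner function's series.
[t^0] = 1;  [t^1] = -1;  [t^2] = 1;  [t^3] = -4/3;  [t^4] = 5/3;  [t^5] = -32/15.

-32/15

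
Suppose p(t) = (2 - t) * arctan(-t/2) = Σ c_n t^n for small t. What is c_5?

Shift and add copies of the series according to the polynomial's terms.
p(0) = 0
p′(0) = -1
p′′(0) = 1
p′′′(0) = 1/2
p^(4)(0) = -1
p^(5)(0) = -3/2

-1/80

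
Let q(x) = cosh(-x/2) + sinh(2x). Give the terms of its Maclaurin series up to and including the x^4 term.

x^4/384 + 4*x^3/3 + x^2/8 + 2*x + 1

Combine the two series term by term.
q(0) = 1
q′(0) = 2
q′′(0) = 1/4
q′′′(0) = 8
q^(4)(0) = 1/16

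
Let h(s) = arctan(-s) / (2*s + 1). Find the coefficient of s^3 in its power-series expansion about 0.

Expand 1/(denominator) as a geometric series and multiply by the numerator's series.
h(0) = 0
h′(0) = -1
h′′(0) = 4
h′′′(0) = -22
The Taylor polynomial is Σ h^(k)(0)/k! · s^k.

-11/3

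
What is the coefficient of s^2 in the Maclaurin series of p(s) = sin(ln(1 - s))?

-1/2

Compose series: expand the inner function first, then feed it into the outer expansion.
p(0) = 0
p′(0) = -1
p′′(0) = -1
Then c_k = p^(k)(0)/k! gives each Taylor coefficient.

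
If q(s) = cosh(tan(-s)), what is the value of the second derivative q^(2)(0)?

1

Let u equal the inner series; expand the outer function in u and truncate.
The coefficient of s^2 in the expansion is 1/2, so q′′(0) = 2! * (1/2) = 1.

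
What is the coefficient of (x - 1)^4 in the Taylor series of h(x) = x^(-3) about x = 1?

15

h(1) = 1
h′(1) = -3
h′′(1) = 12
h′′′(1) = -60
h^(4)(1) = 360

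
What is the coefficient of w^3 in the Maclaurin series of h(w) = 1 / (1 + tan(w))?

Use the geometric series for the reciprocal, then substitute.
h(0) = 1
h′(0) = -1
h′′(0) = 2
h′′′(0) = -8
Then c_k = h^(k)(0)/k! gives each Taylor coefficient.

-4/3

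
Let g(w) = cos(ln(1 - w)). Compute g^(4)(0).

-10

Compose series: expand the inner function first, then feed it into the outer expansion.
The coefficient of w^4 in the expansion is -5/12, so g^(4)(0) = 4! * (-5/12) = -10.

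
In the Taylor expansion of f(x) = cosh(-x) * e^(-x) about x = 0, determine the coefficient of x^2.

Write out both Maclaurin series and multiply, keeping only the needed powers.
f(0) = 1
f′(0) = -1
f′′(0) = 2

1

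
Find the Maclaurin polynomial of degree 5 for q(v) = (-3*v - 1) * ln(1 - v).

19*v^5/20 + 5*v^4/4 + 11*v^3/6 + 7*v^2/2 + v

Multiply each power in the prefactor through the base expansion.
q(0) = 0
q′(0) = 1
q′′(0) = 7
q′′′(0) = 11
q^(4)(0) = 30
q^(5)(0) = 114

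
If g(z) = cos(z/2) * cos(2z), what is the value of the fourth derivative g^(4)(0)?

Expand each factor separately, then convolve coefficients.
From the series, [z^4] g = 353/384; multiply by 4! = 24 to get 353/16.

353/16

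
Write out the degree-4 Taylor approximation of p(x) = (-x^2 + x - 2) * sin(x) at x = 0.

-x^4/6 - 2*x^3/3 + x^2 - 2*x

Distribute the polynomial across the series and collect like powers.
[x^0] = 0;  [x^1] = -2;  [x^2] = 1;  [x^3] = -2/3;  [x^4] = -1/6.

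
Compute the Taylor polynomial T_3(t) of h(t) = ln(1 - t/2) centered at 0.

-t^3/24 - t^2/8 - t/2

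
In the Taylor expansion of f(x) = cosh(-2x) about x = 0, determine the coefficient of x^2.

2

Use the known series and substitute for the argument.
f(0) = 1
f′(0) = 0
f′′(0) = 4
Dividing each by k! gives the coefficients c_0, ..., c_2.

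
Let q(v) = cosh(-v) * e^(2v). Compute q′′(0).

Write out both Maclaurin series and multiply, keeping only the needed powers.
From the series, [v^2] q = 5/2; multiply by 2! = 2 to get 5.

5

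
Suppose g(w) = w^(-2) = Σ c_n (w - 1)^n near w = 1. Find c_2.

3

Use the known series and substitute for the argument.
[(w - 1)^0] = 1;  [(w - 1)^1] = -2;  [(w - 1)^2] = 3.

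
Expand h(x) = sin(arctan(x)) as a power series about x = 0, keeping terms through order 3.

-x^3/2 + x

Substitute the inner expansion into the outer series and collect powers.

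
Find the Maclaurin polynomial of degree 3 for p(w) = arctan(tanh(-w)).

Plug the Maclaurin series of the inner function into that of the outer and collect terms.
[w^0] = 0;  [w^1] = -1;  [w^2] = 0;  [w^3] = 2/3.

2*w^3/3 - w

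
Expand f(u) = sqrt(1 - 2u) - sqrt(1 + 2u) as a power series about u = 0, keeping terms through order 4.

-u^3 - 2*u

Combine the two series term by term.
[u^0] = 0;  [u^1] = -2;  [u^2] = 0;  [u^3] = -1;  [u^4] = 0.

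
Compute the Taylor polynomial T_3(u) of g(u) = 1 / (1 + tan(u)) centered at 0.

-4*u^3/3 + u^2 - u + 1

Write 1/(1+u) = 1 - u + u^2 - u^3 + ... and substitute the series for u.
g(0) = 1
g′(0) = -1
g′′(0) = 2
g′′′(0) = -8
The Taylor polynomial is Σ g^(k)(0)/k! · u^k.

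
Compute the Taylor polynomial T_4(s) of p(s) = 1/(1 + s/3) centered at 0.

[s^0] = 1;  [s^1] = -1/3;  [s^2] = 1/9;  [s^3] = -1/27;  [s^4] = 1/81.

s^4/81 - s^3/27 + s^2/9 - s/3 + 1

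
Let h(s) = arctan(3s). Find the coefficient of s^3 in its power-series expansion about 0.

[s^0] = 0;  [s^1] = 3;  [s^2] = 0;  [s^3] = -9.

-9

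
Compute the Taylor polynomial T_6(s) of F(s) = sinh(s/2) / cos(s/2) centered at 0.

3*s^5/320 + s^3/12 + s/2

Invert the denominator's series and multiply.
F(0) = 0
F′(0) = 1/2
F′′(0) = 0
F′′′(0) = 1/2
F^(4)(0) = 0
F^(5)(0) = 9/8
F^(6)(0) = 0
The Taylor polynomial is Σ F^(k)(0)/k! · s^k.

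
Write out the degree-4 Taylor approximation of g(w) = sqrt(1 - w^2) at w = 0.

[w^0] = 1;  [w^1] = 0;  [w^2] = -1/2;  [w^3] = 0;  [w^4] = -1/8.

-w^4/8 - w^2/2 + 1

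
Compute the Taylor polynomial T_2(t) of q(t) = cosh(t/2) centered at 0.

t^2/8 + 1

q(0) = 1
q′(0) = 0
q′′(0) = 1/4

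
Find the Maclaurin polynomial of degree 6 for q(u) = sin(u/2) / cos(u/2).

u^5/240 + u^3/24 + u/2

Invert the denominator's series and multiply.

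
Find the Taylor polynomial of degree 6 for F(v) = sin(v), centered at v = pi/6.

-(v - pi/6)^6/1440 + sqrt(3)*(v - pi/6)^5/240 + (v - pi/6)^4/48 - sqrt(3)*(v - pi/6)^3/12 - (v - pi/6)^2/4 + sqrt(3)*(v - pi/6)/2 + 1/2

Use the known series and substitute for the argument.
F(pi/6) = 1/2
F′(pi/6) = sqrt(3)/2
F′′(pi/6) = -1/2
F′′′(pi/6) = -sqrt(3)/2
F^(4)(pi/6) = 1/2
F^(5)(pi/6) = sqrt(3)/2
F^(6)(pi/6) = -1/2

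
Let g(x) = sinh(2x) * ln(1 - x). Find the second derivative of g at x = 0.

Write out both Maclaurin series and multiply, keeping only the needed powers.
The coefficient of x^2 in the expansion is -2, so g′′(0) = 2! * (-2) = -4.

-4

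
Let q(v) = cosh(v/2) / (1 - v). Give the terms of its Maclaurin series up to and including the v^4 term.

433*v^4/384 + 9*v^3/8 + 9*v^2/8 + v + 1

Multiply the two series term by term and collect like powers.
[v^0] = 1;  [v^1] = 1;  [v^2] = 9/8;  [v^3] = 9/8;  [v^4] = 433/384.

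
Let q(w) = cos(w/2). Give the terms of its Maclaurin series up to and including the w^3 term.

1 - w^2/8

[w^0] = 1;  [w^1] = 0;  [w^2] = -1/8;  [w^3] = 0.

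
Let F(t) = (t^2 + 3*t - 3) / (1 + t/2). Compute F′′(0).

Shift and add copies of the series according to the polynomial's terms.
The coefficient of t^2 in the expansion is -5/4, so F′′(0) = 2! * (-5/4) = -5/2.

-5/2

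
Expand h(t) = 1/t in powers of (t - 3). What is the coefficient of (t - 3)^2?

1/27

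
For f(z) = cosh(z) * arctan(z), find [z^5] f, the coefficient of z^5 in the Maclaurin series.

Multiply the two series term by term and collect like powers.

3/40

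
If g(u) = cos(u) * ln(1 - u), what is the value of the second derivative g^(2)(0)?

Expand each factor separately, then convolve coefficients.
The coefficient of u^2 in the expansion is -1/2, so g′′(0) = 2! * (-1/2) = -1.

-1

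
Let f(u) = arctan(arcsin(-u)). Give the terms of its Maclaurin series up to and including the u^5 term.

-13*u^5/120 + u^3/6 - u

Let u equal the inner series; expand the outer function in u and truncate.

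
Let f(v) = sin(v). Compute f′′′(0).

Differentiate repeatedly and evaluate at the center.
The coefficient of v^3 in the expansion is -1/6, so f′′′(0) = 3! * (-1/6) = -1.

-1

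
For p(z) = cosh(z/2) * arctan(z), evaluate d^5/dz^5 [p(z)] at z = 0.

309/16

Expand each factor separately, then convolve coefficients.
The coefficient of z^5 in the expansion is 103/640, so p^(5)(0) = 5! * (103/640) = 309/16.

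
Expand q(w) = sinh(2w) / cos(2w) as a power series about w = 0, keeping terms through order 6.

Invert the denominator's series and multiply.
[w^0] = 0;  [w^1] = 2;  [w^2] = 0;  [w^3] = 16/3;  [w^4] = 0;  [w^5] = 48/5;  [w^6] = 0.

48*w^5/5 + 16*w^3/3 + 2*w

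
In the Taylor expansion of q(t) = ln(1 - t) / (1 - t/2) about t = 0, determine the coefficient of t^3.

-5/6

Multiply the two series term by term and collect like powers.
[t^0] = 0;  [t^1] = -1;  [t^2] = -1;  [t^3] = -5/6.
So c_3 = q′′′(0)/3! = -5/6.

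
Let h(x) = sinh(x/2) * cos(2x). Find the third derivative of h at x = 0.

Take the Cauchy product of the two expansions.
The coefficient of x^3 in the expansion is -47/48, so h′′′(0) = 3! * (-47/48) = -47/8.

-47/8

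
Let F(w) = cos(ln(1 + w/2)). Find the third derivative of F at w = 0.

3/8

Substitute the inner expansion into the outer series and collect powers.
From the series, [w^3] F = 1/16; multiply by 3! = 6 to get 3/8.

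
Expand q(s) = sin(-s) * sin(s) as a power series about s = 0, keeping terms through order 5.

s^4/3 - s^2

Take the Cauchy product of the two expansions.
q(0) = 0
q′(0) = 0
q′′(0) = -2
q′′′(0) = 0
q^(4)(0) = 8
q^(5)(0) = 0
The Taylor polynomial is Σ q^(k)(0)/k! · s^k.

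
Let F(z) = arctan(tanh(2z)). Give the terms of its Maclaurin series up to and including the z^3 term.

-16*z^3/3 + 2*z

Let u equal the inner series; expand the outer function in u and truncate.
F(0) = 0
F′(0) = 2
F′′(0) = 0
F′′′(0) = -32
The Taylor polynomial is Σ F^(k)(0)/k! · z^k.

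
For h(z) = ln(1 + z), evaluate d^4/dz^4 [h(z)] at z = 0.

Differentiate repeatedly and evaluate at the center.
The coefficient of z^4 in the expansion is -1/4, so h^(4)(0) = 4! * (-1/4) = -6.

-6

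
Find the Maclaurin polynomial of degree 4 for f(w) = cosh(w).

w^4/24 + w^2/2 + 1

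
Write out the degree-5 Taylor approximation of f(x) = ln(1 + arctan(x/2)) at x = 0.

Let u equal the inner series; expand the outer function in u and truncate.

x^5/480 + x^4/192 - x^2/8 + x/2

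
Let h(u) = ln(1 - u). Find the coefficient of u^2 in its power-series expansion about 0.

-1/2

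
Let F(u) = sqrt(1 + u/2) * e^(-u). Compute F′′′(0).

-1/64

Take the Cauchy product of the two expansions.
From the series, [u^3] F = -1/384; multiply by 3! = 6 to get -1/64.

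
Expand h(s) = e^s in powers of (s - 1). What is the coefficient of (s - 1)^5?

Apply the Taylor formula c_k = f^(k)(a)/k!.
[(s - 1)^0] = e;  [(s - 1)^1] = e;  [(s - 1)^2] = e/2;  [(s - 1)^3] = e/6;  [(s - 1)^4] = e/24;  [(s - 1)^5] = e/120.

e/120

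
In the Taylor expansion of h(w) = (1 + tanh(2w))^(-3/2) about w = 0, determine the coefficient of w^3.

-27/2

Plug the Maclaurin series of the inner function into that of the outer and collect terms.
So c_3 = h′′′(0)/3! = -27/2.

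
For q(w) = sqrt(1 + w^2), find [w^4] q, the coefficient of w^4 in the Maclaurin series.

-1/8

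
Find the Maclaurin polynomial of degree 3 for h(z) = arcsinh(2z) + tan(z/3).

Combine the two series term by term.
h(0) = 0
h′(0) = 7/3
h′′(0) = 0
h′′′(0) = -214/27

-107*z^3/81 + 7*z/3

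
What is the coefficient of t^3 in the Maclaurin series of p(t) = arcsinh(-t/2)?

1/48

Apply the Taylor formula c_k = f^(k)(a)/k!.
p(0) = 0
p′(0) = -1/2
p′′(0) = 0
p′′′(0) = 1/8
The Taylor polynomial is Σ p^(k)(0)/k! · t^k.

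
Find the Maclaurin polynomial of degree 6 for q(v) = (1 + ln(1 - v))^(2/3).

-56657*v^6/131220 - 2837*v^5/7290 - 361*v^4/972 - 31*v^3/81 - 4*v^2/9 - 2*v/3 + 1

Compose series: expand the inner function first, then feed it into the outer expansion.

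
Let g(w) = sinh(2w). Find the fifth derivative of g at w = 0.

32

The coefficient of w^5 in the expansion is 4/15, so g^(5)(0) = 5! * (4/15) = 32.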